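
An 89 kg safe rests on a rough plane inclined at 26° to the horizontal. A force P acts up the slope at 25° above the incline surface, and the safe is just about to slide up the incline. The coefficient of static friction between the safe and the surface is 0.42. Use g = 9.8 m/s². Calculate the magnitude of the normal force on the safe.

On the verge of sliding up the incline, friction equals μN and acts down the slope.
Perpendicular: N + P sin 25° = W cos 26° = 783.9 N.
Along incline: P cos 25° = W sin 26° + μN  with W sin 26° = 382.3 N.
Solving the pair for P and N: P = 656.6 N, N = 506.4 N (and f = μN = 212.7 N).

N ≈ 506 N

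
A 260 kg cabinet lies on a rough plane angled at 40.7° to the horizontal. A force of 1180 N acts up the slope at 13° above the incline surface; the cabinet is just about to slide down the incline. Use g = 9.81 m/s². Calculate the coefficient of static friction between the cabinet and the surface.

μ ≈ 0.308

On the verge of sliding down the incline, friction is at its maximum μN and acts up the slope.
Perpendicular to incline: N = W cos 40.7° − P sin 13° = 1934 − 265.4 = 1668 N.
Along incline: P cos 13° + μN = W sin 40.7° → μ = (W sin 40.7° − P cos 13°) / N = 0.3078.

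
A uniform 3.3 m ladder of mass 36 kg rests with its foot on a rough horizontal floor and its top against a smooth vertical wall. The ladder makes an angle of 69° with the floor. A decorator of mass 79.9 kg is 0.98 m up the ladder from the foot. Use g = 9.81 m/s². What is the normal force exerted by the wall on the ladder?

Torques about the foot: N_wall · 3.3 sin 69° = 36×9.81×1.65 cos 69° + 79.9×9.81×0.98 cos 69° → N_wall = 157.13 N.

N_wall ≈ 157 N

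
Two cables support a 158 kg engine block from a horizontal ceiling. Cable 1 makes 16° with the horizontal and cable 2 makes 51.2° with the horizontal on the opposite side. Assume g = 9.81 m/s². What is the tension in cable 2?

Weight W = 158 × 9.81 = 1550 N acts straight down.
Horizontal: T_1 cos 16° = T_2 cos 51.2°  →  T_1 = 0.6519 T_2.
Vertical: T_1 sin 16° + T_2 sin 51.2° = 1550.
Substituting the horizontal relation into the vertical equation gives 0.959 T_2 = 1550, so T_2 = 1616 N.

T_2 ≈ 1620 N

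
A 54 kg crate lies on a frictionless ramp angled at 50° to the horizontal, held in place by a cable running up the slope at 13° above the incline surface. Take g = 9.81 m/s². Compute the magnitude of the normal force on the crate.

N ≈ 247 N

Take axes along and perpendicular to the incline. Weight components: W sin 50° = 405.8 N down-slope, W cos 50° = 340.5 N into the surface.
Along incline: T cos 13° = W sin 50° → T = 416.5 N.
Perpendicular: N = W cos 50° − T sin 13° = 246.8 N.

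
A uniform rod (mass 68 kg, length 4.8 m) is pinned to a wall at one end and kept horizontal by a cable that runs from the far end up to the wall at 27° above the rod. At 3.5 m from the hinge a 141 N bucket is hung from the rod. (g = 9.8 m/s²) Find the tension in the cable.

Take torques about the hinge: T sin 27° · 4.8 = 68×9.8×2.4 + 141×3.5 = 2092.9 N·m.
So T = 2092.9 / (0.4540 × 4.8) = 960.4 N.

T ≈ 960 N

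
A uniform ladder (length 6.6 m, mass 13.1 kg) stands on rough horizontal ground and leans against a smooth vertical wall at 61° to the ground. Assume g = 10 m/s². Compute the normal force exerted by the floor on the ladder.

ΣF_y = 0: N_floor = 13.1×10 = 131 N.

N_floor ≈ 131 N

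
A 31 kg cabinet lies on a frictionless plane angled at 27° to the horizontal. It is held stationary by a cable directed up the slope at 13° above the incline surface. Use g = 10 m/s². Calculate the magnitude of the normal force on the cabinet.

Take axes along and perpendicular to the incline. Weight components: W sin 27° = 140.7 N down-slope, W cos 27° = 276.2 N into the surface.
Along incline: T cos 13° = W sin 27° → T = 144.4 N.
Perpendicular: N = W cos 27° − T sin 13° = 243.7 N.

N ≈ 244 N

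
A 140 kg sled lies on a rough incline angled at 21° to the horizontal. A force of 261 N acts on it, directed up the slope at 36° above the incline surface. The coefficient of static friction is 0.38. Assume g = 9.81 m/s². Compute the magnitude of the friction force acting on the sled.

Axes along / perpendicular to the incline. W sin 21° = 492.2 N down-slope; W cos 21° = 1282 N into the surface.
Perpendicular: N = W cos 21° − P sin 36° = 1282 − 153.4 = 1129 N.
Along incline: P cos 36° + f = W sin 21° (friction acts up-slope) → f = 492.2 − 211.2 = 281 N.
|f| = 281 N ≤ μN = 428.9 N, so the sled is indeed static.

f ≈ 281 N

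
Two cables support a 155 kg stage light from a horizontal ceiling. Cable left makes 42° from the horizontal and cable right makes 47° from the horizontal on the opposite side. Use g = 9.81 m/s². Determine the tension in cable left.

Weight W = 155 × 9.81 = 1521 N acts straight down.
Horizontal: T_left cos 42° = T_right cos 47°  →  T_right = 1.09 T_left.
Vertical: T_left sin 42° + T_right sin 47° = 1521.
Substituting the horizontal relation into the vertical equation gives 1.466 T_left = 1521, so T_left = 1037 N.

T_left ≈ 1040 N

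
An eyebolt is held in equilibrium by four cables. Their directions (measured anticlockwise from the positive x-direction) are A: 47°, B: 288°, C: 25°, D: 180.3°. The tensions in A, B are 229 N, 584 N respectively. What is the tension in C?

T_C ≈ 933 N

Resolve: ΣF_x = 229 cos 47° + 584 cos 288° + T_C cos 25° + T_D cos 180.3° = 0.
        ΣF_y = 229 sin 47° + 584 sin 288° + T_C sin 25° + T_D sin 180.3° = 0.
The known terms sum to (336.6, -387.9) N, so 0.9063 T_C − 1.0000 T_D = -336.6 and 0.4226 T_C − 0.0052 T_D = 387.9.
Solving simultaneously: T_C = 932.6 N, T_D = 1182 N.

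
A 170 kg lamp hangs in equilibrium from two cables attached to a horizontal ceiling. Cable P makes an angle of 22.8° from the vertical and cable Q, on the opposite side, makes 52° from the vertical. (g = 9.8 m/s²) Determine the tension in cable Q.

T_Q ≈ 669 N

Angles from the horizontal: cable P is 90° − 22.8° = 67.2°, cable Q is 90° − 52° = 38°.
Weight W = 170 × 9.8 = 1666 N acts straight down.
Horizontal: T_P cos 67.2° = T_Q cos 38°  →  T_P = 2.033 T_Q.
Vertical: T_P sin 67.2° + T_Q sin 38° = 1666.
Substituting the horizontal relation into the vertical equation gives 2.49 T_Q = 1666, so T_Q = 669 N.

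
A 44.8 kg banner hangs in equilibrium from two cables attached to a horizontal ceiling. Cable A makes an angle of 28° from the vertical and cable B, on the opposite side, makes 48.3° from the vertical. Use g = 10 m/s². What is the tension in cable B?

T_B ≈ 216 N

Angles from the horizontal: cable A is 90° − 28° = 62°, cable B is 90° − 48.3° = 41.7°.
Weight W = 44.8 × 10 = 448 N acts straight down.
Horizontal: T_A cos 62° = T_B cos 41.7°  →  T_A = 1.59 T_B.
Vertical: T_A sin 62° + T_B sin 41.7° = 448.
Substituting the horizontal relation into the vertical equation gives 2.069 T_B = 448, so T_B = 216.5 N.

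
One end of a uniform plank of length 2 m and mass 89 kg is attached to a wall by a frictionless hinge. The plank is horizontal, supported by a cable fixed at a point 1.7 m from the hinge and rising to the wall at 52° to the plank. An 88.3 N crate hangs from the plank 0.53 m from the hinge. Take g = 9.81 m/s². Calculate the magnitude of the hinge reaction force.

|H| ≈ 596 N

Take torques about the hinge: T sin 52° · 1.7 = 89×9.81×1 + 88.3×0.53 = 919.89 N·m.
So T = 919.89 / (0.7880 × 1.7) = 686.68 N.
ΣF_x = 0: H_x = T cos 52° = 422.76 N.
ΣF_y = 0: H_y = (89×9.81 + 88.3) − T sin 52° = 961.39 − 541.11 = 420.28 N.
|H| = √(H_x² + H_y²) = √((422.76)² + (420.28)²) = 596.12 N.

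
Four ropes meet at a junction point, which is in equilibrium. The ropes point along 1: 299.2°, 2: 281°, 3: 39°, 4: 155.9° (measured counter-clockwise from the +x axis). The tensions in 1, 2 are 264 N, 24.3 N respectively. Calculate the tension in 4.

T_4 ≈ 316 N

Resolve: ΣF_x = 264 cos 299.2° + 24.3 cos 281° + T_3 cos 39° + T_4 cos 155.9° = 0.
        ΣF_y = 264 sin 299.2° + 24.3 sin 281° + T_3 sin 39° + T_4 sin 155.9° = 0.
The known terms sum to (133.4, -254.3) N, so 0.7771 T_3 − 0.9128 T_4 = -133.4 and 0.6293 T_3 + 0.4083 T_4 = 254.3.
Solving simultaneously: T_3 = 199.2 N, T_4 = 315.8 N.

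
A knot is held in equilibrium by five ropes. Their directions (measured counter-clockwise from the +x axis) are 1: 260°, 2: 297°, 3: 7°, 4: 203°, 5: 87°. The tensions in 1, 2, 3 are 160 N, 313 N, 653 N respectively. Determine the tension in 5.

T_5 ≈ 697 N

Resolve: ΣF_x = 160 cos 260° + 313 cos 297° + 653 cos 7° + T_4 cos 203° + T_5 cos 87° = 0.
        ΣF_y = 160 sin 260° + 313 sin 297° + 653 sin 7° + T_4 sin 203° + T_5 sin 87° = 0.
The known terms sum to (762.4, -356.9) N, so -0.9205 T_4 + 0.0523 T_5 = -762.4 and -0.3907 T_4 + 0.9986 T_5 = 356.9.
Solving simultaneously: T_4 = 867.9 N, T_5 = 697 N.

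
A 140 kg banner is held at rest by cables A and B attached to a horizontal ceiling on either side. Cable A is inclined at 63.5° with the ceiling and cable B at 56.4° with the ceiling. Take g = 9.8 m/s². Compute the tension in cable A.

T_A ≈ 876 N

Weight W = 140 × 9.8 = 1372 N acts straight down.
Horizontal: T_A cos 63.5° = T_B cos 56.4°  →  T_B = 0.8063 T_A.
Vertical: T_A sin 63.5° + T_B sin 56.4° = 1372.
Substituting the horizontal relation into the vertical equation gives 1.567 T_A = 1372, so T_A = 875.8 N.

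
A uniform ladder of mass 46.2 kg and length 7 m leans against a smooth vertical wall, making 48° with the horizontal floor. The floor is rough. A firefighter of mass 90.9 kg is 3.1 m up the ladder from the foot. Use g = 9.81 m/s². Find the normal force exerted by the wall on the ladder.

Torques about the foot: N_wall · 7 sin 48° = 46.2×9.81×3.5 cos 48° + 90.9×9.81×3.1 cos 48° → N_wall = 559.62 N.

N_wall ≈ 560 N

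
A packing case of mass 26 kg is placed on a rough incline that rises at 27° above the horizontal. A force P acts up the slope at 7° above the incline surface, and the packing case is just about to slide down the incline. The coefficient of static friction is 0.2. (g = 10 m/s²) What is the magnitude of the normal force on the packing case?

N ≈ 223 N

On the verge of sliding down the incline, friction equals μN and acts up the slope.
Perpendicular: N + P sin 7° = W cos 27° = 231.7 N.
Along incline: P cos 7° + μN = W sin 27° with W sin 27° = 118 N.
Solving the pair for P and N: P = 74.06 N, N = 222.6 N (and f = μN = 44.53 N).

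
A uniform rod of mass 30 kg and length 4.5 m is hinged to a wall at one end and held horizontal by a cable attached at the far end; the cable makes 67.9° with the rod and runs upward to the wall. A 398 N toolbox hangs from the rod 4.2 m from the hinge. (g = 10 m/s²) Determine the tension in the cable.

Take torques about the hinge: T sin 67.9° · 4.5 = 30×10×2.25 + 398×4.2 = 2346.6 N·m.
So T = 2346.6 / (0.9265 × 4.5) = 562.82 N.

T ≈ 563 N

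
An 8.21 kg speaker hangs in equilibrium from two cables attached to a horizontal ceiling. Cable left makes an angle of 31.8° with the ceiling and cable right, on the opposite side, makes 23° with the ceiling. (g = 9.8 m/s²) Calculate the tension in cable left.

Weight W = 8.21 × 9.8 = 80.46 N acts straight down.
Horizontal: T_left cos 31.8° = T_right cos 23°  →  T_right = 0.9233 T_left.
Vertical: T_left sin 31.8° + T_right sin 23° = 80.46.
Substituting the horizontal relation into the vertical equation gives 0.8877 T_left = 80.46, so T_left = 90.64 N.

T_left ≈ 90.6 N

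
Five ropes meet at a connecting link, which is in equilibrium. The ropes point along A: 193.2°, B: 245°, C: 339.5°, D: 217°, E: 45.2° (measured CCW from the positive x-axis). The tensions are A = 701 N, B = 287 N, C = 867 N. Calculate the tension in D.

T_D ≈ 3620 N

Resolve: ΣF_x = 701 cos 193.2° + 287 cos 245° + 867 cos 339.5° + T_D cos 217° + T_E cos 45.2° = 0.
        ΣF_y = 701 sin 193.2° + 287 sin 245° + 867 sin 339.5° + T_D sin 217° + T_E sin 45.2° = 0.
The known terms sum to (8.325, -723.8) N, so -0.7986 T_D + 0.7046 T_E = -8.325 and -0.6018 T_D + 0.7096 T_E = 723.8.
Solving simultaneously: T_D = 3617 N, T_E = 4088 N.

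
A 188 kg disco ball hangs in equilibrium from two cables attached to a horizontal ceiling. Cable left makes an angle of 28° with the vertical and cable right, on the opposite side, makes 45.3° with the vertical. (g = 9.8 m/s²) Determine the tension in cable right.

Angles from the horizontal: cable left is 90° − 28° = 62°, cable right is 90° − 45.3° = 44.7°.
Weight W = 188 × 9.8 = 1842 N acts straight down.
Horizontal: T_left cos 62° = T_right cos 44.7°  →  T_left = 1.514 T_right.
Vertical: T_left sin 62° + T_right sin 44.7° = 1842.
Substituting the horizontal relation into the vertical equation gives 2.04 T_right = 1842, so T_right = 903 N.

T_right ≈ 903 N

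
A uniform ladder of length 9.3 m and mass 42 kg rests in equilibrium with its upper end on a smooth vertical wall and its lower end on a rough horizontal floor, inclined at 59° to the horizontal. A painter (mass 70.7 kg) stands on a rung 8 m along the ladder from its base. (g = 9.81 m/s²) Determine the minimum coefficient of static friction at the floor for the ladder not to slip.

μ_min ≈ 0.436

ΣF_y = 0: N_floor = 42×9.81 + 70.7×9.81 = 1105.6 N.
Torques about the foot: N_wall · 9.3 sin 59° = 42×9.81×4.65 cos 59° + 70.7×9.81×8 cos 59° → N_wall = 482.27 N.
ΣF_x = 0: f_floor = N_wall = 482.27 N.
μ_min = f_floor / N_floor = 482.27 / 1105.6 = 0.4362.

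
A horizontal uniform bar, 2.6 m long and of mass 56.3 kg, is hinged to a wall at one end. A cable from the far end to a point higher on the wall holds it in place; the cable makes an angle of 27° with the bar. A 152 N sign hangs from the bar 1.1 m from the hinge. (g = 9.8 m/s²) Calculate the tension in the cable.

Take torques about the hinge: T sin 27° · 2.6 = 56.3×9.8×1.3 + 152×1.1 = 884.46 N·m.
So T = 884.46 / (0.4540 × 2.6) = 749.31 N.

T ≈ 749 N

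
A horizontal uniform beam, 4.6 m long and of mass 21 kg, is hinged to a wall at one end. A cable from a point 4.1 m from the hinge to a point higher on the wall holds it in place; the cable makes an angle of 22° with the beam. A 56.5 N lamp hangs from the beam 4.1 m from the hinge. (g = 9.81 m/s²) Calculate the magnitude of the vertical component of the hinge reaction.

|H_y| ≈ 90.4 N

Take torques about the hinge: T sin 22° · 4.1 = 21×9.81×2.3 + 56.5×4.1 = 705.47 N·m.
So T = 705.47 / (0.3746 × 4.1) = 459.33 N.
ΣF_y = 0: H_y = (21×9.81 + 56.5) − T sin 22° = 262.51 − 172.07 = 90.443 N.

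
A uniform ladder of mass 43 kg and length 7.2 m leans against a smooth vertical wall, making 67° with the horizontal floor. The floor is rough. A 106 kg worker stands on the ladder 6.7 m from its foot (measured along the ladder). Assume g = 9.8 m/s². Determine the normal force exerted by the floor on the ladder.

N_floor ≈ 1460 N

ΣF_y = 0: N_floor = 43×9.8 + 106×9.8 = 1460.2 N.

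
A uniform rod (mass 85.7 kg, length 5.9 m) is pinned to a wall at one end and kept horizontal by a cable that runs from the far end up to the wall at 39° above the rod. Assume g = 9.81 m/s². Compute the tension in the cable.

T ≈ 668 N

Take torques about the hinge: T sin 39° · 5.9 = 85.7×9.81×2.95 = 2480.1 N·m.
So T = 2480.1 / (0.6293 × 5.9) = 667.96 N.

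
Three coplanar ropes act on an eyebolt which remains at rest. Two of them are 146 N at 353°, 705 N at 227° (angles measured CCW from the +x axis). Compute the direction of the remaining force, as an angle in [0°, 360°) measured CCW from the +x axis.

Sum the known components: ΣF_x = -335.9 N, ΣF_y = -533.4 N.
For equilibrium the remaining force must supply (−ΣF_x, −ΣF_y) = (335.9, 533.4) N.
Magnitude = √((335.9)² + (533.4)²) = 630.3 N; direction = atan2(533.4, 335.9) = 57.8°.

θ ≈ 57.8°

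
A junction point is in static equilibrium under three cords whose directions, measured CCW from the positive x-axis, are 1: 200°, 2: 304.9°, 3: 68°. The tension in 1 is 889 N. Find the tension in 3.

Resolve: ΣF_x = 889 cos 200° + T_2 cos 304.9° + T_3 cos 68° = 0.
        ΣF_y = 889 sin 200° + T_2 sin 304.9° + T_3 sin 68° = 0.
The known terms sum to (-835.4, -304.1) N, so 0.5721 T_2 + 0.3746 T_3 = 835.4 and -0.8202 T_2 + 0.9272 T_3 = 304.1.
Solving simultaneously: T_2 = 788.6 N, T_3 = 1026 N.

T_3 ≈ 1030 N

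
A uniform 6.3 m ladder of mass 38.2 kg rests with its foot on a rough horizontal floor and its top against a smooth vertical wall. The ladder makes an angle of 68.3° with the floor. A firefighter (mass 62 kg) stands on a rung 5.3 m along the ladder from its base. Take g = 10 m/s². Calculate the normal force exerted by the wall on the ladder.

N_wall ≈ 284 N

Torques about the foot: N_wall · 6.3 sin 68.3° = 38.2×10×3.15 cos 68.3° + 62×10×5.3 cos 68.3° → N_wall = 283.57 N.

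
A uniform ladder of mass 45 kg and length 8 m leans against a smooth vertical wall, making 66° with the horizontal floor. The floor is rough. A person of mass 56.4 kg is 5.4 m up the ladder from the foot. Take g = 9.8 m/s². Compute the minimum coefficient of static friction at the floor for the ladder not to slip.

ΣF_y = 0: N_floor = 45×9.8 + 56.4×9.8 = 993.72 N.
Torques about the foot: N_wall · 8 sin 66° = 45×9.8×4 cos 66° + 56.4×9.8×5.4 cos 66° → N_wall = 264.28 N.
ΣF_x = 0: f_floor = N_wall = 264.28 N.
μ_min = f_floor / N_floor = 264.28 / 993.72 = 0.266.

μ_min ≈ 0.266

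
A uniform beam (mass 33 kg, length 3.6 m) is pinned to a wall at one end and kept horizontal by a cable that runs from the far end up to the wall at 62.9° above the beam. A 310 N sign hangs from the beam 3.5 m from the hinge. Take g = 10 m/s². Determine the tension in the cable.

T ≈ 524 N

Take torques about the hinge: T sin 62.9° · 3.6 = 33×10×1.8 + 310×3.5 = 1679 N·m.
So T = 1679 / (0.8902 × 3.6) = 523.91 N.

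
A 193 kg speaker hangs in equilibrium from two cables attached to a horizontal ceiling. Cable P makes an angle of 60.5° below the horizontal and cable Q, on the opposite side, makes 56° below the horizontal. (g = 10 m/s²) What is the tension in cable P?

Weight W = 193 × 10 = 1930 N acts straight down.
Horizontal: T_P cos 60.5° = T_Q cos 56°  →  T_Q = 0.8806 T_P.
Vertical: T_P sin 60.5° + T_Q sin 56° = 1930.
Substituting the horizontal relation into the vertical equation gives 1.6 T_P = 1930, so T_P = 1206 N.

T_P ≈ 1210 N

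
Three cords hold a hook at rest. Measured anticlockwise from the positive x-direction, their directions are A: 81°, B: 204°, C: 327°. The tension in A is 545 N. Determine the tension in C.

T_C ≈ 545 N

Resolve: ΣF_x = 545 cos 81° + T_B cos 204° + T_C cos 327° = 0.
        ΣF_y = 545 sin 81° + T_B sin 204° + T_C sin 327° = 0.
The known terms sum to (85.26, 538.3) N, so -0.9135 T_B + 0.8387 T_C = -85.26 and -0.4067 T_B − 0.5446 T_C = -538.3.
Solving simultaneously: T_B = 593.7 N, T_C = 545 N.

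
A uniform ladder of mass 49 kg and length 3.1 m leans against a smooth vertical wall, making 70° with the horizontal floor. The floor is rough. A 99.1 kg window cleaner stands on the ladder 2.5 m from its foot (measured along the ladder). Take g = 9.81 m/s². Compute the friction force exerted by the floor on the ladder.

Torques about the foot: N_wall · 3.1 sin 70° = 49×9.81×1.55 cos 70° + 99.1×9.81×2.5 cos 70° → N_wall = 372.83 N.
ΣF_x = 0: f_floor = N_wall = 372.83 N.

f ≈ 373 N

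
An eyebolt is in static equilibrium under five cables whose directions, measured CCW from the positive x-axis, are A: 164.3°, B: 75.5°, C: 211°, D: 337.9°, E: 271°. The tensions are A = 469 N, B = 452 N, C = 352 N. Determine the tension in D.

T_D ≈ 688 N

Resolve: ΣF_x = 469 cos 164.3° + 452 cos 75.5° + 352 cos 211° + T_D cos 337.9° + T_E cos 271° = 0.
        ΣF_y = 469 sin 164.3° + 452 sin 75.5° + 352 sin 211° + T_D sin 337.9° + T_E sin 271° = 0.
The known terms sum to (-640.1, 383.2) N, so 0.9265 T_D + 0.0175 T_E = 640.1 and -0.3762 T_D − 0.9998 T_E = -383.2.
Solving simultaneously: T_D = 688.5 N, T_E = 124.2 N.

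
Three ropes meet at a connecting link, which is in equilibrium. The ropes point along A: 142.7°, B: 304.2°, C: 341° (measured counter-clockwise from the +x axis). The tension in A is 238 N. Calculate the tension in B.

T_B ≈ 125 N

Resolve: ΣF_x = 238 cos 142.7° + T_B cos 304.2° + T_C cos 341° = 0.
        ΣF_y = 238 sin 142.7° + T_B sin 304.2° + T_C sin 341° = 0.
The known terms sum to (-189.3, 144.2) N, so 0.5621 T_B + 0.9455 T_C = 189.3 and -0.8271 T_B − 0.3256 T_C = -144.2.
Solving simultaneously: T_B = 124.8 N, T_C = 126.1 N.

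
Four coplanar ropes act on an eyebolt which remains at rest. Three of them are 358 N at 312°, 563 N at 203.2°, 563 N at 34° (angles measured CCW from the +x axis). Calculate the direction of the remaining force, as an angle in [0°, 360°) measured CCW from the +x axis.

θ ≈ 138°

Sum the known components: ΣF_x = 188.8 N, ΣF_y = -173 N.
For equilibrium the remaining force must supply (−ΣF_x, −ΣF_y) = (-188.8, 173) N.
Magnitude = √((-188.8)² + (173)²) = 256.1 N; direction = atan2(173, -188.8) = 137.5°.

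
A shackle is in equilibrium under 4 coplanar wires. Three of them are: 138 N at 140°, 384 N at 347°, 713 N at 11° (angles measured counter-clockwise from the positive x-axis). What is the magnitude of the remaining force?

Sum the known components: ΣF_x = 968.3 N, ΣF_y = 138.4 N.
For equilibrium the remaining force must supply (−ΣF_x, −ΣF_y) = (-968.3, -138.4) N.
Magnitude = √((-968.3)² + (-138.4)²) = 978.2 N; direction = atan2(-138.4, -968.3) = 188.1°.

F ≈ 978 N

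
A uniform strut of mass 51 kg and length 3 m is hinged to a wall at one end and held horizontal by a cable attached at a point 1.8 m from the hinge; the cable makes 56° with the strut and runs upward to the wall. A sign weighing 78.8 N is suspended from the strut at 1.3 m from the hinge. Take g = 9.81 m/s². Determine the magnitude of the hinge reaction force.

|H| ≈ 336 N

Take torques about the hinge: T sin 56° · 1.8 = 51×9.81×1.5 + 78.8×1.3 = 852.9 N·m.
So T = 852.9 / (0.8290 × 1.8) = 571.55 N.
ΣF_x = 0: H_x = T cos 56° = 319.61 N.
ΣF_y = 0: H_y = (51×9.81 + 78.8) − T sin 56° = 579.11 − 473.84 = 105.27 N.
|H| = √(H_x² + H_y²) = √((319.61)² + (105.27)²) = 336.5 N.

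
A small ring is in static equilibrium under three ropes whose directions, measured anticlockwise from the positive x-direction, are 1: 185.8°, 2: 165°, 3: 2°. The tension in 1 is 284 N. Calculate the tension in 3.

T_3 ≈ 345 N

Resolve: ΣF_x = 284 cos 185.8° + T_2 cos 165° + T_3 cos 2° = 0.
        ΣF_y = 284 sin 185.8° + T_2 sin 165° + T_3 sin 2° = 0.
The known terms sum to (-282.5, -28.7) N, so -0.9659 T_2 + 0.9994 T_3 = 282.5 and 0.2588 T_2 + 0.0349 T_3 = 28.7.
Solving simultaneously: T_2 = 64.38 N, T_3 = 344.9 N.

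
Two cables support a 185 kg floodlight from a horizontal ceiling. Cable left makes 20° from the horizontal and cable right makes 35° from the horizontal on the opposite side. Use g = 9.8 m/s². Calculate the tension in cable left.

Weight W = 185 × 9.8 = 1813 N acts straight down.
Horizontal: T_left cos 20° = T_right cos 35°  →  T_right = 1.147 T_left.
Vertical: T_left sin 20° + T_right sin 35° = 1813.
Substituting the horizontal relation into the vertical equation gives 1 T_left = 1813, so T_left = 1813 N.

T_left ≈ 1810 N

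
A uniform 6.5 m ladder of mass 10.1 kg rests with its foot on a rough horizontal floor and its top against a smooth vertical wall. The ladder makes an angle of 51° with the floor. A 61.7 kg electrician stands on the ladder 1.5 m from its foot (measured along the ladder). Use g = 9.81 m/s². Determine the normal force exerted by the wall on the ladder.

Torques about the foot: N_wall · 6.5 sin 51° = 10.1×9.81×3.25 cos 51° + 61.7×9.81×1.5 cos 51° → N_wall = 153.23 N.

N_wall ≈ 153 N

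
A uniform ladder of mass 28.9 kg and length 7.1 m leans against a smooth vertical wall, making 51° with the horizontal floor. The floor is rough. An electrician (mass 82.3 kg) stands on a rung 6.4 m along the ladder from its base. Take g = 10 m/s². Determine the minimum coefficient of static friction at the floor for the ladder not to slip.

μ_min ≈ 0.645

ΣF_y = 0: N_floor = 28.9×10 + 82.3×10 = 1112 N.
Torques about the foot: N_wall · 7.1 sin 51° = 28.9×10×3.55 cos 51° + 82.3×10×6.4 cos 51° → N_wall = 717.76 N.
ΣF_x = 0: f_floor = N_wall = 717.76 N.
μ_min = f_floor / N_floor = 717.76 / 1112 = 0.6455.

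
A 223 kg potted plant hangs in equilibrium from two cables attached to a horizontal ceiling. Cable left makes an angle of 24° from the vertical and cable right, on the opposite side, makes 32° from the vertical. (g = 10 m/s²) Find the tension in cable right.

Angles from the horizontal: cable left is 90° − 24° = 66°, cable right is 90° − 32° = 58°.
Weight W = 223 × 10 = 2230 N acts straight down.
Horizontal: T_left cos 66° = T_right cos 58°  →  T_left = 1.303 T_right.
Vertical: T_left sin 66° + T_right sin 58° = 2230.
Substituting the horizontal relation into the vertical equation gives 2.038 T_right = 2230, so T_right = 1094 N.

T_right ≈ 1090 N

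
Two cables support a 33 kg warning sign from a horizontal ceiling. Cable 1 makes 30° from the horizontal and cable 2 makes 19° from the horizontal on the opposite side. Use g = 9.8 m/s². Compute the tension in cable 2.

T_2 ≈ 371 N

Weight W = 33 × 9.8 = 323.4 N acts straight down.
Horizontal: T_1 cos 30° = T_2 cos 19°  →  T_1 = 1.092 T_2.
Vertical: T_1 sin 30° + T_2 sin 19° = 323.4.
Substituting the horizontal relation into the vertical equation gives 0.8715 T_2 = 323.4, so T_2 = 371.1 N.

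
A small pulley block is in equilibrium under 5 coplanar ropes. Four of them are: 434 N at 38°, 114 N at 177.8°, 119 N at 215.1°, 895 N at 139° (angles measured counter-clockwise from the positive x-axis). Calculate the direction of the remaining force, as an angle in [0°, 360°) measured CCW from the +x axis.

Sum the known components: ΣF_x = -544.7 N, ΣF_y = 790.3 N.
For equilibrium the remaining force must supply (−ΣF_x, −ΣF_y) = (544.7, -790.3) N.
Magnitude = √((544.7)² + (-790.3)²) = 959.9 N; direction = atan2(-790.3, 544.7) = 304.6°.

θ ≈ 305°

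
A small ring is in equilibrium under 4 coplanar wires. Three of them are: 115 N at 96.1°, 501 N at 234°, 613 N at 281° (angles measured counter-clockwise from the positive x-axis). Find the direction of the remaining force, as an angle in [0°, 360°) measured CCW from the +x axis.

θ ≈ 78°

Sum the known components: ΣF_x = -189.7 N, ΣF_y = -892.7 N.
For equilibrium the remaining force must supply (−ΣF_x, −ΣF_y) = (189.7, 892.7) N.
Magnitude = √((189.7)² + (892.7)²) = 912.6 N; direction = atan2(892.7, 189.7) = 78.0°.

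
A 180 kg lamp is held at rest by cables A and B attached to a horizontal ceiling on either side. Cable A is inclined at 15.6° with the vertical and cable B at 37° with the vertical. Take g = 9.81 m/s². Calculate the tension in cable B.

Angles from the horizontal: cable A is 90° − 15.6° = 74.4°, cable B is 90° − 37° = 53°.
Weight W = 180 × 9.81 = 1766 N acts straight down.
Horizontal: T_A cos 74.4° = T_B cos 53°  →  T_A = 2.238 T_B.
Vertical: T_A sin 74.4° + T_B sin 53° = 1766.
Substituting the horizontal relation into the vertical equation gives 2.954 T_B = 1766, so T_B = 597.7 N.

T_B ≈ 598 N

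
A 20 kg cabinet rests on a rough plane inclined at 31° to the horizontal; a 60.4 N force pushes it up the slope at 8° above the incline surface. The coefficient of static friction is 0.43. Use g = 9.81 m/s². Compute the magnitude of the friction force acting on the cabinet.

Axes along / perpendicular to the incline. W sin 31° = 101.1 N down-slope; W cos 31° = 168.2 N into the surface.
Perpendicular: N = W cos 31° − P sin 8° = 168.2 − 8.406 = 159.8 N.
Along incline: P cos 8° + f = W sin 31° (friction acts up-slope) → f = 101.1 − 59.81 = 41.24 N.
|f| = 41.24 N ≤ μN = 68.7 N, so the cabinet is indeed static.

f ≈ 41.2 N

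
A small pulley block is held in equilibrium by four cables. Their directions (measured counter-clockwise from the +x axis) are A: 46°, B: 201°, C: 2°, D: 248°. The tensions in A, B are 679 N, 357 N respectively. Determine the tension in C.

Resolve: ΣF_x = 679 cos 46° + 357 cos 201° + T_C cos 2° + T_D cos 248° = 0.
        ΣF_y = 679 sin 46° + 357 sin 201° + T_C sin 2° + T_D sin 248° = 0.
The known terms sum to (138.4, 360.5) N, so 0.9994 T_C − 0.3746 T_D = -138.4 and 0.0349 T_C − 0.9272 T_D = -360.5.
Solving simultaneously: T_C = 7.373 N, T_D = 389.1 N.

T_C ≈ 7.37 N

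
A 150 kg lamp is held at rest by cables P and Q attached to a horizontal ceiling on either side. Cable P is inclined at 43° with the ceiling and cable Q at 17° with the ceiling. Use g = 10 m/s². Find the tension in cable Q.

Weight W = 150 × 10 = 1500 N acts straight down.
Horizontal: T_P cos 43° = T_Q cos 17°  →  T_P = 1.308 T_Q.
Vertical: T_P sin 43° + T_Q sin 17° = 1500.
Substituting the horizontal relation into the vertical equation gives 1.184 T_Q = 1500, so T_Q = 1267 N.

T_Q ≈ 1270 N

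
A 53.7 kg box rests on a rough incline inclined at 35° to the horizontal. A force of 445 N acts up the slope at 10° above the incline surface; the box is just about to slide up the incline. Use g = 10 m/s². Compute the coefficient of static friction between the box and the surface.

μ ≈ 0.359

On the verge of sliding up the incline, friction is at its maximum μN and acts down the slope.
Perpendicular to incline: N = W cos 35° − P sin 10° = 439.9 − 77.27 = 362.6 N.
Along incline: P cos 10° − μN = W sin 35° → μ = −(W sin 35° − P cos 10°) / N = 0.3591.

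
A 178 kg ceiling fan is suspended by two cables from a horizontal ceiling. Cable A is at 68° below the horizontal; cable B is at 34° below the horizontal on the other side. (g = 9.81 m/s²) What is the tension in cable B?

T_B ≈ 669 N

Weight W = 178 × 9.81 = 1746 N acts straight down.
Horizontal: T_A cos 68° = T_B cos 34°  →  T_A = 2.213 T_B.
Vertical: T_A sin 68° + T_B sin 34° = 1746.
Substituting the horizontal relation into the vertical equation gives 2.611 T_B = 1746, so T_B = 668.7 N.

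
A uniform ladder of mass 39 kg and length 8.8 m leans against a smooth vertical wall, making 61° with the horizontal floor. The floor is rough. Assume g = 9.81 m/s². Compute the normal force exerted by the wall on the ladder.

N_wall ≈ 106 N

Torques about the foot: N_wall · 8.8 sin 61° = 39×9.81×4.4 cos 61° → N_wall = 106.04 N.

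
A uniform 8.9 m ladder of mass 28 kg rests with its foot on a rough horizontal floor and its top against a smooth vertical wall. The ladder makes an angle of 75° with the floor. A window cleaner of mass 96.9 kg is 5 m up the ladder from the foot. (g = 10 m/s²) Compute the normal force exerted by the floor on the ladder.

ΣF_y = 0: N_floor = 28×10 + 96.9×10 = 1249 N.

N_floor ≈ 1250 N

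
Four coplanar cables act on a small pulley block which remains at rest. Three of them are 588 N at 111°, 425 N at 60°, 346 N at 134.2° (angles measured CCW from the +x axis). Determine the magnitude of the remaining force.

F ≈ 1190 N

Sum the known components: ΣF_x = -239.4 N, ΣF_y = 1165 N.
For equilibrium the remaining force must supply (−ΣF_x, −ΣF_y) = (239.4, -1165) N.
Magnitude = √((239.4)² + (-1165)²) = 1189 N; direction = atan2(-1165, 239.4) = 281.6°.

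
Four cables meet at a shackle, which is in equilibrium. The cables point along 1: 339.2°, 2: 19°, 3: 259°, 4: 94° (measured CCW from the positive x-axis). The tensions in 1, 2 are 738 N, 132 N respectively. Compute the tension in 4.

T_4 ≈ 3250 N

Resolve: ΣF_x = 738 cos 339.2° + 132 cos 19° + T_3 cos 259° + T_4 cos 94° = 0.
        ΣF_y = 738 sin 339.2° + 132 sin 19° + T_3 sin 259° + T_4 sin 94° = 0.
The known terms sum to (814.7, -219.1) N, so -0.1908 T_3 − 0.0698 T_4 = -814.7 and -0.9816 T_3 + 0.9976 T_4 = 219.1.
Solving simultaneously: T_3 = 3081 N, T_4 = 3251 N.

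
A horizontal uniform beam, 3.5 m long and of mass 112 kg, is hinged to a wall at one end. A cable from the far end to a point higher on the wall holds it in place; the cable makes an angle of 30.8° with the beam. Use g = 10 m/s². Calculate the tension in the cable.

T ≈ 1090 N

Take torques about the hinge: T sin 30.8° · 3.5 = 112×10×1.75 = 1960 N·m.
So T = 1960 / (0.5120 × 3.5) = 1093.7 N.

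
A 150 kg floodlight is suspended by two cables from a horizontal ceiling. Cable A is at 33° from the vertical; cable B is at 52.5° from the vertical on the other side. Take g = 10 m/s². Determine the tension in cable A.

Angles from the horizontal: cable A is 90° − 33° = 57°, cable B is 90° − 52.5° = 37.5°.
Weight W = 150 × 10 = 1500 N acts straight down.
Horizontal: T_A cos 57° = T_B cos 37.5°  →  T_B = 0.6865 T_A.
Vertical: T_A sin 57° + T_B sin 37.5° = 1500.
Substituting the horizontal relation into the vertical equation gives 1.257 T_A = 1500, so T_A = 1194 N.

T_A ≈ 1190 N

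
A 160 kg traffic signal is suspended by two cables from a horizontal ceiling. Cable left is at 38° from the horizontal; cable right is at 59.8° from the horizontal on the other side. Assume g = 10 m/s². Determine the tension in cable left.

T_left ≈ 812 N

Weight W = 160 × 10 = 1600 N acts straight down.
Horizontal: T_left cos 38° = T_right cos 59.8°  →  T_right = 1.567 T_left.
Vertical: T_left sin 38° + T_right sin 59.8° = 1600.
Substituting the horizontal relation into the vertical equation gives 1.97 T_left = 1600, so T_left = 812.3 N.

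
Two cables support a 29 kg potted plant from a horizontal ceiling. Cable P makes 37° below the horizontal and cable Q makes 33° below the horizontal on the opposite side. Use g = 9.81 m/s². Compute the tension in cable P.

T_P ≈ 254 N

Weight W = 29 × 9.81 = 284.5 N acts straight down.
Horizontal: T_P cos 37° = T_Q cos 33°  →  T_Q = 0.9523 T_P.
Vertical: T_P sin 37° + T_Q sin 33° = 284.5.
Substituting the horizontal relation into the vertical equation gives 1.12 T_P = 284.5, so T_P = 253.9 N.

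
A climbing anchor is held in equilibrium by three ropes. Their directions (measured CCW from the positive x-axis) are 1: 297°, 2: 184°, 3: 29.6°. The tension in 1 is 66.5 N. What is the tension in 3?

T_3 ≈ 142 N

Resolve: ΣF_x = 66.5 cos 297° + T_2 cos 184° + T_3 cos 29.6° = 0.
        ΣF_y = 66.5 sin 297° + T_2 sin 184° + T_3 sin 29.6° = 0.
The known terms sum to (30.19, -59.25) N, so -0.9976 T_2 + 0.8695 T_3 = -30.19 and -0.0698 T_2 + 0.4939 T_3 = 59.25.
Solving simultaneously: T_2 = 153.7 N, T_3 = 141.7 N.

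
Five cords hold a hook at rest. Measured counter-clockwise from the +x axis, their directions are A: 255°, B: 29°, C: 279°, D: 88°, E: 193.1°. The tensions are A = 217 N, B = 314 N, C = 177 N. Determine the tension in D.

Resolve: ΣF_x = 217 cos 255° + 314 cos 29° + 177 cos 279° + T_D cos 88° + T_E cos 193.1° = 0.
        ΣF_y = 217 sin 255° + 314 sin 29° + 177 sin 279° + T_D sin 88° + T_E sin 193.1° = 0.
The known terms sum to (246.2, -232.2) N, so 0.0349 T_D − 0.9740 T_E = -246.2 and 0.9994 T_D − 0.2267 T_E = 232.2.
Solving simultaneously: T_D = 292 N, T_E = 263.2 N.

T_D ≈ 292 N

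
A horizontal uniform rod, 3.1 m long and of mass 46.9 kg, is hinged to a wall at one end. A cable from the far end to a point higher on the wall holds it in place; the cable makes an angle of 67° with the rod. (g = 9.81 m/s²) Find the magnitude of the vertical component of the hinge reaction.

Take torques about the hinge: T sin 67° · 3.1 = 46.9×9.81×1.55 = 713.14 N·m.
So T = 713.14 / (0.9205 × 3.1) = 249.91 N.
ΣF_y = 0: H_y = (46.9×9.81) − T sin 67° = 460.09 − 230.04 = 230.04 N.

|H_y| ≈ 230 N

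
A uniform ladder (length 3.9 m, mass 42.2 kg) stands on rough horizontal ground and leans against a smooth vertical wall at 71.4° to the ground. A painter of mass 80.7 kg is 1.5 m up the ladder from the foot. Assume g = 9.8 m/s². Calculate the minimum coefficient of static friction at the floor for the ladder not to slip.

μ_min ≈ 0.143

ΣF_y = 0: N_floor = 42.2×9.8 + 80.7×9.8 = 1204.4 N.
Torques about the foot: N_wall · 3.9 sin 71.4° = 42.2×9.8×1.95 cos 71.4° + 80.7×9.8×1.5 cos 71.4° → N_wall = 171.96 N.
ΣF_x = 0: f_floor = N_wall = 171.96 N.
μ_min = f_floor / N_floor = 171.96 / 1204.4 = 0.1428.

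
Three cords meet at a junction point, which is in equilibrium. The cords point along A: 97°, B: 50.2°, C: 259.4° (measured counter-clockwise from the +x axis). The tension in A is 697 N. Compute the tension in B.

Resolve: ΣF_x = 697 cos 97° + T_B cos 50.2° + T_C cos 259.4° = 0.
        ΣF_y = 697 sin 97° + T_B sin 50.2° + T_C sin 259.4° = 0.
The known terms sum to (-84.94, 691.8) N, so 0.6401 T_B − 0.1840 T_C = 84.94 and 0.7683 T_B − 0.9829 T_C = -691.8.
Solving simultaneously: T_B = 432 N, T_C = 1041 N.

T_B ≈ 432 N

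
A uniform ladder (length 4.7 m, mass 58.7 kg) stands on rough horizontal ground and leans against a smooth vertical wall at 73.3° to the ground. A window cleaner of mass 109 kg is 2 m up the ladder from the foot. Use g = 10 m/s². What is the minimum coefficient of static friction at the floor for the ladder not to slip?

ΣF_y = 0: N_floor = 58.7×10 + 109×10 = 1677 N.
Torques about the foot: N_wall · 4.7 sin 73.3° = 58.7×10×2.35 cos 73.3° + 109×10×2 cos 73.3° → N_wall = 227.21 N.
ΣF_x = 0: f_floor = N_wall = 227.21 N.
μ_min = f_floor / N_floor = 227.21 / 1677 = 0.1355.

μ_min ≈ 0.135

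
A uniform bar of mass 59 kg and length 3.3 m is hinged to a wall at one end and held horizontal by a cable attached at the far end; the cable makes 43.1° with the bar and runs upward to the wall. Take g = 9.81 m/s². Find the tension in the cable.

T ≈ 424 N

Take torques about the hinge: T sin 43.1° · 3.3 = 59×9.81×1.65 = 955 N·m.
So T = 955 / (0.6833 × 3.3) = 423.54 N.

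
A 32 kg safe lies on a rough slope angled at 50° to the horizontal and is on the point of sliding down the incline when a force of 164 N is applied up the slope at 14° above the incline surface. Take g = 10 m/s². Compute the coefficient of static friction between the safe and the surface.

On the verge of sliding down the incline, friction is at its maximum μN and acts up the slope.
Perpendicular to incline: N = W cos 50° − P sin 14° = 205.7 − 39.68 = 166 N.
Along incline: P cos 14° + μN = W sin 50° → μ = (W sin 50° − P cos 14°) / N = 0.5181.

μ ≈ 0.518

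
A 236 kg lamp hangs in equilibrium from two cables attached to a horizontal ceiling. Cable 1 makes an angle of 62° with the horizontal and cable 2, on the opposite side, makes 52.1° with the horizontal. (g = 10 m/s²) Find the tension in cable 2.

Weight W = 236 × 10 = 2360 N acts straight down.
Horizontal: T_1 cos 62° = T_2 cos 52.1°  →  T_1 = 1.308 T_2.
Vertical: T_1 sin 62° + T_2 sin 52.1° = 2360.
Substituting the horizontal relation into the vertical equation gives 1.944 T_2 = 2360, so T_2 = 1214 N.

T_2 ≈ 1210 N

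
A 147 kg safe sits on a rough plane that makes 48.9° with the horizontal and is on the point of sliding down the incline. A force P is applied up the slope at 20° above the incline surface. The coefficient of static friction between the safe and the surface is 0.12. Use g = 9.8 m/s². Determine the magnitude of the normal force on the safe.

On the verge of sliding down the incline, friction equals μN and acts up the slope.
Perpendicular: N + P sin 20° = W cos 48.9° = 947 N.
Along incline: P cos 20° + μN = W sin 48.9° with W sin 48.9° = 1086 N.
Solving the pair for P and N: P = 1082 N, N = 577.1 N (and f = μN = 69.25 N).

N ≈ 577 N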